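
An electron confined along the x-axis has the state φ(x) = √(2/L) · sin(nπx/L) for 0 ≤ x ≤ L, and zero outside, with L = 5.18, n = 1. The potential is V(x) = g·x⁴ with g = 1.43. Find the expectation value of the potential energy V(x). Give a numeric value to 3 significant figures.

117.

⟨V⟩ = ∫ V(x)·|φ|² dx.
With sin²θ = (1 − cos2θ)/2 on 0 ≤ x ≤ L: ∫sin²(nπx/L) dx = L/2, ∫x·sin²(nπx/L) dx = L²/4, ∫x²·sin²(nπx/L) dx = L³·(1/6 − 1/(4n²π²)); higher powers xᵏ the same way, integrating xᵏ·cos(2nπx/L) by parts.
⟨V⟩ = 117.45.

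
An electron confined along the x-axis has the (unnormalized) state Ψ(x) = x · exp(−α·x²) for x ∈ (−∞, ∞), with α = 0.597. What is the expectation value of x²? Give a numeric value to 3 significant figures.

⟨x²⟩ = ∫ x²·|Ψ|² dx / ∫|Ψ|² dx (integrals over the domain).
Expand each integrand as polynomial × e^(−2αx²) and use ∫x^(2j)·e^(−2αx²) dx = (2j−1)!!/(4α)^j · √(π/(2α)), odd powers → 0; here √(π/(2α)) = 1.6221.
State is unnormalized: ∫|Ψ|² dx = 0.67926, and ∫Ψ*·x²·Ψ dx = 0.85335, so ⟨x²⟩ = 0.85335 / 0.67926.
⟨x²⟩ = 1.2563.

1.26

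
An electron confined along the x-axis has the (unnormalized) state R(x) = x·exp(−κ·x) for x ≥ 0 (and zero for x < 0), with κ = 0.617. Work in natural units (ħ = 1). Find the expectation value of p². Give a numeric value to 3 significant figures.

0.381

p² R = −ħ² d²R/dx²; ⟨p²⟩ = −ħ² ∫ R*·R'' dx / ∫|R|² dx.
Differentiate x·exp(−κ·x) with the product rule; every integrand then reduces to terms xʲ·e^(−2κx) on [0, ∞), with ∫₀^∞ xʲ·e^(−2κx) dx = j!/(2κ)^(j+1).
State is unnormalized: ∫|R|² dx = 1.0644, and ∫R*·(−ħ² R'') dx = 0.40519, so ⟨p²⟩ = 0.40519 / 1.0644.
⟨p²⟩ = 0.38069.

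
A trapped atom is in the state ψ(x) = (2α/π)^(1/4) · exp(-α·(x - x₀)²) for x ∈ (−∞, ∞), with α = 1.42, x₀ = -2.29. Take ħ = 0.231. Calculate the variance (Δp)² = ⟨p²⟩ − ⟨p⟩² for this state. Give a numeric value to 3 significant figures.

Compute ⟨p⟩ and ⟨p²⟩ separately; (Δp)² = ⟨p²⟩ − ⟨p⟩².
Gaussian moments (u = x − x₀): ∫u^(2j)·e^(−2αu²) du = (2j−1)!!/(4α)^j · √(π/(2α)), odd powers integrate to 0; here √(π/(2α)) = 1.0518. Derivatives: d/dx e^(−αu²) = −2αu·e^(−αu²), d²/dx² e^(−αu²) = (4α²u² − 2α)·e^(−αu²).
⟨p⟩ = 0.0000 and ⟨p²⟩ = 0.075773.
(Δp)² = 0.075773 − (0.0000)² = 0.075773.

0.0758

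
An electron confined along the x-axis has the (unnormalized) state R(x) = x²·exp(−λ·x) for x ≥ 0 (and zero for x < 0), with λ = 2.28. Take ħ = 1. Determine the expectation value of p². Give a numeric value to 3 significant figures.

1.73

p² R = −ħ² d²R/dx²; ⟨p²⟩ = −ħ² ∫ R*·R'' dx / ∫|R|² dx.
Differentiate x²·exp(−λ·x) with the product rule; every integrand then reduces to terms xʲ·e^(−2λx) on [0, ∞), with ∫₀^∞ xʲ·e^(−2λx) dx = j!/(2λ)^(j+1).
State is unnormalized: ∫|R|² dx = 0.012173, and ∫R*·(−ħ² R'') dx = 0.021093, so ⟨p²⟩ = 0.021093 / 0.012173.
⟨p²⟩ = 1.7328.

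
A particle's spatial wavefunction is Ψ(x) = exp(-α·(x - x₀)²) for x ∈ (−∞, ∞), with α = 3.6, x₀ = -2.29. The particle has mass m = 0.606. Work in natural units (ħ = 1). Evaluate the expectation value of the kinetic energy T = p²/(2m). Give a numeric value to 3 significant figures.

2.97

T = −(ħ²/2m) d²/dx², so ⟨T⟩ = −(ħ²/2m) ∫ Ψ*·Ψ'' dx / ∫|Ψ|² dx; with m = 0.606.
Gaussian moments (u = x − x₀): ∫u^(2j)·e^(−2αu²) du = (2j−1)!!/(4α)^j · √(π/(2α)), odd powers integrate to 0; here √(π/(2α)) = 0.66055. Derivatives: d/dx e^(−αu²) = −2αu·e^(−αu²), d²/dx² e^(−αu²) = (4α²u² − 2α)·e^(−αu²).
State is unnormalized: ∫|Ψ|² dx = 0.66055, and ∫Ψ*·(−ħ²/2m · Ψ'') dx = 1.9620, so ⟨T⟩ = 1.9620 / 0.66055.
⟨T⟩ = 2.9703.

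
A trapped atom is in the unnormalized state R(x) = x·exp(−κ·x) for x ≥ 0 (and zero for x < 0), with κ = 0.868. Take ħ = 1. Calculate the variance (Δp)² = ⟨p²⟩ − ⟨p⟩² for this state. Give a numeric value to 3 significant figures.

Compute ⟨p⟩ and ⟨p²⟩ separately; (Δp)² = ⟨p²⟩ − ⟨p⟩².
Differentiate x·exp(−κ·x) with the product rule; every integrand then reduces to terms xʲ·e^(−2κx) on [0, ∞), with ∫₀^∞ xʲ·e^(−2κx) dx = j!/(2κ)^(j+1).
Normalization: ∫|R|² dx = 0.38228.
⟨p⟩ = 0.0000 and ⟨p²⟩ = 0.75342.
(Δp)² = 0.75342 − (0.0000)² = 0.75342.

0.753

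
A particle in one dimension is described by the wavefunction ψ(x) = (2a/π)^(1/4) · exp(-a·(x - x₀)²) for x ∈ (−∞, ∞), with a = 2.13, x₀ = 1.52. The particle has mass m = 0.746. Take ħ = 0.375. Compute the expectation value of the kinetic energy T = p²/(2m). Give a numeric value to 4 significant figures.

0.2008

T = −(ħ²/2m) d²/dx², so ⟨T⟩ = −(ħ²/2m) ∫ ψ*·ψ'' dx; with m = 0.746.
Gaussian moments (u = x − x₀): ∫u^(2j)·e^(−2au²) du = (2j−1)!!/(4a)^j · √(π/(2a)), odd powers integrate to 0; here √(π/(2a)) = 0.85876. Derivatives: d/dx e^(−au²) = −2au·e^(−au²), d²/dx² e^(−au²) = (4a²u² − 2a)·e^(−au²).
⟨T⟩ = 0.20076.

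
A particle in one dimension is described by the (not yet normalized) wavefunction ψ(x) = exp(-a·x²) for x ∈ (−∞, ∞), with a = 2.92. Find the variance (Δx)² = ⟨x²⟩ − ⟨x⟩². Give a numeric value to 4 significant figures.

0.08562

Compute ⟨x⟩ and ⟨x²⟩ separately, then (Δx)² = ⟨x²⟩ − ⟨x⟩².
Gaussian moments: ∫x^(2j)·e^(−2ax²) dx = (2j−1)!!/(4a)^j · √(π/(2a)), odd powers integrate to 0; here √(π/(2a)) = 0.73345.
Normalization: ∫|ψ|² dx = 0.73345.
⟨x⟩ = 0.0000 and ⟨x²⟩ = 0.085616.
(Δx)² = 0.085616 − (0.0000)² = 0.085616.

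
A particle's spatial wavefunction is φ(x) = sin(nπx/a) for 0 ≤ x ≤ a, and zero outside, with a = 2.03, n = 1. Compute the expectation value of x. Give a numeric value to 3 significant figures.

⟨x⟩ = ∫ x·|φ|² dx / ∫|φ|² dx (integrals over the domain).
With sin²θ = (1 − cos2θ)/2 on 0 ≤ x ≤ a: ∫sin²(nπx/a) dx = a/2, ∫x·sin²(nπx/a) dx = a²/4, ∫x²·sin²(nπx/a) dx = a³·(1/6 − 1/(4n²π²)); higher powers xᵏ the same way, integrating xᵏ·cos(2nπx/a) by parts.
State is unnormalized: ∫|φ|² dx = 1.0150, and ∫φ*·x·φ dx = 1.0302, so ⟨x⟩ = 1.0302 / 1.0150.
⟨x⟩ = 1.0150.

1.02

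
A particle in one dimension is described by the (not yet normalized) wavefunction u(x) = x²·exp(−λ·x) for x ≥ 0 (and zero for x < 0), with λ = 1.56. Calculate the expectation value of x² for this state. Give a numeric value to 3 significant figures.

⟨x²⟩ = ∫ x²·|u|² dx / ∫|u|² dx (integrals over the domain).
Every integrand reduces to terms xʲ·e^(−2λx) on [0, ∞); use ∫₀^∞ xʲ·e^(−2λx) dx = j!/(2λ)^(j+1).
State is unnormalized: ∫|u|² dx = 0.081178, and ∫u*·x²·u dx = 0.25018, so ⟨x²⟩ = 0.25018 / 0.081178.
⟨x²⟩ = 3.0819.

3.08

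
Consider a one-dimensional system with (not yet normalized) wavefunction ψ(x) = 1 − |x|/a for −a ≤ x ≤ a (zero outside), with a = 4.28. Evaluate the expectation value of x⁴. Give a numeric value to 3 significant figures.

9.59

⟨x⁴⟩ = ∫ x⁴·|ψ|² dx / ∫|ψ|² dx (integrals over the domain).
ψ is even, so ∫ over [−a, a] = 2∫₀ᵃ with ψ = 1 − x/a there: ∫₀ᵃ (1 − x/a)² dx = a/3, ∫₀ᵃ x²(1 − x/a)² dx = a³/30, ∫₀ᵃ x⁴(1 − x/a)² dx = a⁵/105.
State is unnormalized: ∫|ψ|² dx = 2.8533, and ∫ψ*·x⁴·ψ dx = 27.356, so ⟨x⁴⟩ = 27.356 / 2.8533.
⟨x⁴⟩ = 9.5875.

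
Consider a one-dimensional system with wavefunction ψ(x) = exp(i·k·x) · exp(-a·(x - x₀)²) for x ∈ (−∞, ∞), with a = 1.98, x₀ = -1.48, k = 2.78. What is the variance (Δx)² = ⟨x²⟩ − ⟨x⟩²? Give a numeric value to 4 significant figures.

0.1263

Compute ⟨x⟩ and ⟨x²⟩ separately, then (Δx)² = ⟨x²⟩ − ⟨x⟩².
Gaussian moments (u = x − x₀): ∫u^(2j)·e^(−2au²) du = (2j−1)!!/(4a)^j · √(π/(2a)), odd powers integrate to 0; here √(π/(2a)) = 0.89069.
Normalization: ∫|ψ|² dx = 0.89069.
⟨x⟩ = -1.4800 and ⟨x²⟩ = 2.3167.
(Δx)² = 2.3167 − (-1.4800)² = 0.12626.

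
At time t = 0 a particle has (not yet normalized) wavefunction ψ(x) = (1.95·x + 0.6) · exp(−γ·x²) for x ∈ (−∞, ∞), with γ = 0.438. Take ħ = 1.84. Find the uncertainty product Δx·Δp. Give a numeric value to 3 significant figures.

2.26

Δx = √(⟨x²⟩−⟨x⟩²), Δp = √(⟨p²⟩−⟨p⟩²).
Expand each integrand as polynomial × e^(−2γx²) and use ∫x^(2j)·e^(−2γx²) dx = (2j−1)!!/(4γ)^j · √(π/(2γ)), odd powers → 0; here √(π/(2γ)) = 1.8938. Differentiate with the product rule, d/dx e^(−γx²) = −2γx·e^(−γx²).
Normalization: ∫|ψ|² dx = 4.7919.
⟨x⟩ = 0.52783, ⟨x²⟩ = 1.5499 ⇒ Δx = 1.1275.
⟨p⟩ = 0.0000, ⟨p²⟩ = 4.0267 ⇒ Δp = 2.0067.
Δx·Δp = 2.2626.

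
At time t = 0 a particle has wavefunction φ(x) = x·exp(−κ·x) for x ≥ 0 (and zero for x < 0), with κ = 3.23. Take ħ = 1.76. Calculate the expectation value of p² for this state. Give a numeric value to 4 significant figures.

32.32

p² φ = −ħ² d²φ/dx²; ⟨p²⟩ = −ħ² ∫ φ*·φ'' dx / ∫|φ|² dx.
Differentiate x·exp(−κ·x) with the product rule; every integrand then reduces to terms xʲ·e^(−2κx) on [0, ∞), with ∫₀^∞ xʲ·e^(−2κx) dx = j!/(2κ)^(j+1).
State is unnormalized: ∫|φ|² dx = 0.0074188, and ∫φ*·(−ħ² φ'') dx = 0.23975, so ⟨p²⟩ = 0.23975 / 0.0074188.
⟨p²⟩ = 32.317.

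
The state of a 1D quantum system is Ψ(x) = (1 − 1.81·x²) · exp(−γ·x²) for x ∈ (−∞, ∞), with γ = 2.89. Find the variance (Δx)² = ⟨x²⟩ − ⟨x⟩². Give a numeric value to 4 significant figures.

0.04872

Compute ⟨x⟩ and ⟨x²⟩ separately, then (Δx)² = ⟨x²⟩ − ⟨x⟩².
Expand each integrand as polynomial × e^(−2γx²) and use ∫x^(2j)·e^(−2γx²) dx = (2j−1)!!/(4γ)^j · √(π/(2γ)), odd powers → 0; here √(π/(2γ)) = 0.73724.
Normalization: ∫|Ψ|² dx = 0.56060.
⟨x⟩ = 0.0000 and ⟨x²⟩ = 0.048723.
(Δx)² = 0.048723 − (0.0000)² = 0.048723.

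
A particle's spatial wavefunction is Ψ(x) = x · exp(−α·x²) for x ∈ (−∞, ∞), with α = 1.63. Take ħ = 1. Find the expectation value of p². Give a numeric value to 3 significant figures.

p² Ψ = −ħ² d²Ψ/dx²; ⟨p²⟩ = −ħ² ∫ Ψ*·Ψ'' dx / ∫|Ψ|² dx.
Expand each integrand as polynomial × e^(−2αx²) and use ∫x^(2j)·e^(−2αx²) dx = (2j−1)!!/(4α)^j · √(π/(2α)), odd powers → 0; here √(π/(2α)) = 0.98167. Differentiate with the product rule, d/dx e^(−αx²) = −2αx·e^(−αx²).
State is unnormalized: ∫|Ψ|² dx = 0.15056, and ∫Ψ*·(−ħ² Ψ'') dx = 0.73625, so ⟨p²⟩ = 0.73625 / 0.15056.
⟨p²⟩ = 4.8900.

4.89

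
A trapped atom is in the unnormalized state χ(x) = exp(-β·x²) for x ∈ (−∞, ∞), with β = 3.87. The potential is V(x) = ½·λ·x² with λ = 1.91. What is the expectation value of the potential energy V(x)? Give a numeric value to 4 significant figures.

0.06169

⟨V⟩ = ∫ V(x)·|χ|² dx / ∫|χ|² dx.
Gaussian moments: ∫x^(2j)·e^(−2βx²) dx = (2j−1)!!/(4β)^j · √(π/(2β)), odd powers integrate to 0; here √(π/(2β)) = 0.63710.
State is unnormalized: ∫|χ|² dx = 0.63710, and ∫χ*·V(x)·χ dx = 0.039304, so ⟨V⟩ = 0.039304 / 0.63710.
⟨V⟩ = 0.061693.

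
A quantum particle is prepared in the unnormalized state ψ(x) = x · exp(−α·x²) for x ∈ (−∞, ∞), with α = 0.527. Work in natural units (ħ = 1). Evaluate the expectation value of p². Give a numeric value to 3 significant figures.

p² ψ = −ħ² d²ψ/dx²; ⟨p²⟩ = −ħ² ∫ ψ*·ψ'' dx / ∫|ψ|² dx.
Expand each integrand as polynomial × e^(−2αx²) and use ∫x^(2j)·e^(−2αx²) dx = (2j−1)!!/(4α)^j · √(π/(2α)), odd powers → 0; here √(π/(2α)) = 1.7265. Differentiate with the product rule, d/dx e^(−αx²) = −2αx·e^(−αx²).
State is unnormalized: ∫|ψ|² dx = 0.81900, and ∫ψ*·(−ħ² ψ'') dx = 1.2948, so ⟨p²⟩ = 1.2948 / 0.81900.
⟨p²⟩ = 1.5810.

1.58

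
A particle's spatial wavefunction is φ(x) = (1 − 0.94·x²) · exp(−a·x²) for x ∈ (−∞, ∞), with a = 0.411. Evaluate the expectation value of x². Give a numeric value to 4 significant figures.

⟨x²⟩ = ∫ x²·|φ|² dx / ∫|φ|² dx (integrals over the domain).
Expand each integrand as polynomial × e^(−2ax²) and use ∫x^(2j)·e^(−2ax²) dx = (2j−1)!!/(4a)^j · √(π/(2a)), odd powers → 0; here √(π/(2a)) = 1.9550.
State is unnormalized: ∫|φ|² dx = 1.6368, and ∫φ*·x²·φ dx = 2.9411, so ⟨x²⟩ = 2.9411 / 1.6368.
⟨x²⟩ = 1.7969.

1.797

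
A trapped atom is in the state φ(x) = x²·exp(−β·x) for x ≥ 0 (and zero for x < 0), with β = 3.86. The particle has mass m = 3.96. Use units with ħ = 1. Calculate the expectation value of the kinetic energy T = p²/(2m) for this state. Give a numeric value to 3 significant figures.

T = −(ħ²/2m) d²/dx², so ⟨T⟩ = −(ħ²/2m) ∫ φ*·φ'' dx / ∫|φ|² dx; with m = 3.96.
Differentiate x²·exp(−β·x) with the product rule; every integrand then reduces to terms xʲ·e^(−2βx) on [0, ∞), with ∫₀^∞ xʲ·e^(−2βx) dx = j!/(2β)^(j+1).
State is unnormalized: ∫|φ|² dx = 0.00087524, and ∫φ*·(−ħ²/2m · φ'') dx = 0.00054885, so ⟨T⟩ = 0.00054885 / 0.00087524.
⟨T⟩ = 0.62709.

0.627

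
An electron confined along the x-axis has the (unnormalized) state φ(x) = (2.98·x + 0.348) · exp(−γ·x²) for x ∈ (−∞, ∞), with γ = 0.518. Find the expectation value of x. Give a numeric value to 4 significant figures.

⟨x⟩ = ∫ x·|φ|² dx / ∫|φ|² dx (integrals over the domain).
Expand each integrand as polynomial × e^(−2γx²) and use ∫x^(2j)·e^(−2γx²) dx = (2j−1)!!/(4γ)^j · √(π/(2γ)), odd powers → 0; here √(π/(2γ)) = 1.7414.
State is unnormalized: ∫|φ|² dx = 7.6743, and ∫φ*·x·φ dx = 1.7431, so ⟨x⟩ = 1.7431 / 7.6743.
⟨x⟩ = 0.22714.

0.2271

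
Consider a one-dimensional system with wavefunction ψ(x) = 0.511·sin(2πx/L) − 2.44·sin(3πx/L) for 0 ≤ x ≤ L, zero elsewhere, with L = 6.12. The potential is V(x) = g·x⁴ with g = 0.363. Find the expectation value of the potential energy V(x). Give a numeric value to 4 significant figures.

125.2

⟨V⟩ = ∫ V(x)·|ψ|² dx / ∫|ψ|² dx.
On 0 ≤ x ≤ L (j ≠ l): ∫sin²(jπx/L) dx = L/2, ∫sin(jπx/L)·sin(lπx/L) dx = 0; diagonal moments ∫x·sin²(jπx/L) dx = L²/4, ∫x²·sin²(jπx/L) dx = L³·(1/6 − 1/(4j²π²)); cross terms ∫x·sin(jπx/L)·sin(lπx/L) dx = 0 for j + l even and −4jlL²/(π²(j² − l²)²) for j + l odd, ∫x²·sin(jπx/L)·sin(lπx/L) dx = (−1)^(j+l)·4jlL³/(π²(j² − l²)²); higher powers the same way via product-to-sum and parts.
State is unnormalized: ∫|ψ|² dx = 19.017, and ∫ψ*·V(x)·ψ dx = 2380.2, so ⟨V⟩ = 2380.2 / 19.017.
⟨V⟩ = 125.16.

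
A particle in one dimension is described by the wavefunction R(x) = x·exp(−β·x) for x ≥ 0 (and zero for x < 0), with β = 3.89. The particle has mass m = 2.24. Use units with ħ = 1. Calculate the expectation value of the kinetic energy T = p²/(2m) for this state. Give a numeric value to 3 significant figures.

T = −(ħ²/2m) d²/dx², so ⟨T⟩ = −(ħ²/2m) ∫ R*·R'' dx / ∫|R|² dx; with m = 2.24.
Differentiate x·exp(−β·x) with the product rule; every integrand then reduces to terms xʲ·e^(−2βx) on [0, ∞), with ∫₀^∞ xʲ·e^(−2βx) dx = j!/(2β)^(j+1).
State is unnormalized: ∫|R|² dx = 0.0042471, and ∫R*·(−ħ²/2m · R'') dx = 0.014345, so ⟨T⟩ = 0.014345 / 0.0042471.
⟨T⟩ = 3.3777.

3.38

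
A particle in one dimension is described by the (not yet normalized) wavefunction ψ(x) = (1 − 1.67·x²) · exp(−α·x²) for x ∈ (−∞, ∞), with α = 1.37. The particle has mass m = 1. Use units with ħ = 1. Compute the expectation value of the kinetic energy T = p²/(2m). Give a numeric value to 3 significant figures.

2.31

T = −(ħ²/2m) d²/dx², so ⟨T⟩ = −(ħ²/2m) ∫ ψ*·ψ'' dx / ∫|ψ|² dx; with m = 1.
Expand each integrand as polynomial × e^(−2αx²) and use ∫x^(2j)·e^(−2αx²) dx = (2j−1)!!/(4α)^j · √(π/(2α)), odd powers → 0; here √(π/(2α)) = 1.0708. Differentiate with the product rule, d/dx e^(−αx²) = −2αx·e^(−αx²).
State is unnormalized: ∫|ψ|² dx = 0.71648, and ∫ψ*·(−ħ²/2m · ψ'') dx = 1.6574, so ⟨T⟩ = 1.6574 / 0.71648.
⟨T⟩ = 2.3132.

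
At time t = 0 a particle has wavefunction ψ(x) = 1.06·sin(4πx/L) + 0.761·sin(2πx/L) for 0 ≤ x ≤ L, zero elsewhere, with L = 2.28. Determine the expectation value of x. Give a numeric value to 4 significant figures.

⟨x⟩ = ∫ x·|ψ|² dx / ∫|ψ|² dx (integrals over the domain).
On 0 ≤ x ≤ L (j ≠ l): ∫sin²(jπx/L) dx = L/2, ∫sin(jπx/L)·sin(lπx/L) dx = 0; diagonal moments ∫x·sin²(jπx/L) dx = L²/4, ∫x²·sin²(jπx/L) dx = L³·(1/6 − 1/(4j²π²)); cross terms ∫x·sin(jπx/L)·sin(lπx/L) dx = 0 for j + l even and −4jlL²/(π²(j² − l²)²) for j + l odd, ∫x²·sin(jπx/L)·sin(lπx/L) dx = (−1)^(j+l)·4jlL³/(π²(j² − l²)²); higher powers the same way via product-to-sum and parts.
State is unnormalized: ∫|ψ|² dx = 1.9411, and ∫ψ*·x·ψ dx = 2.2129, so ⟨x⟩ = 2.2129 / 1.9411.
⟨x⟩ = 1.1400.

1.140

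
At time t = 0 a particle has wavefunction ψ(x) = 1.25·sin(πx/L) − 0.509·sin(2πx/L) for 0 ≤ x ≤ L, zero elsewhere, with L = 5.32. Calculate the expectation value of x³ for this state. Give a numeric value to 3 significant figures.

⟨x³⟩ = ∫ x³·|ψ|² dx / ∫|ψ|² dx (integrals over the domain).
On 0 ≤ x ≤ L (j ≠ l): ∫sin²(jπx/L) dx = L/2, ∫sin(jπx/L)·sin(lπx/L) dx = 0; diagonal moments ∫x·sin²(jπx/L) dx = L²/4, ∫x²·sin²(jπx/L) dx = L³·(1/6 − 1/(4j²π²)); cross terms ∫x·sin(jπx/L)·sin(lπx/L) dx = 0 for j + l even and −4jlL²/(π²(j² − l²)²) for j + l odd, ∫x²·sin(jπx/L)·sin(lπx/L) dx = (−1)^(j+l)·4jlL³/(π²(j² − l²)²); higher powers the same way via product-to-sum and parts.
State is unnormalized: ∫|ψ|² dx = 4.8454, and ∫ψ*·x³·ψ dx = 208.56, so ⟨x³⟩ = 208.56 / 4.8454.
⟨x³⟩ = 43.042.

43.0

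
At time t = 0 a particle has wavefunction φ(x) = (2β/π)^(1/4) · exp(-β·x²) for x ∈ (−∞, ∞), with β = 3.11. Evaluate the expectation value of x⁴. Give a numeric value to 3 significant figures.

0.0194

⟨x⁴⟩ = ∫ x⁴·|φ|² dx (integrals over the domain).
Gaussian moments: ∫x^(2j)·e^(−2βx²) dx = (2j−1)!!/(4β)^j · √(π/(2β)), odd powers integrate to 0; here √(π/(2β)) = 0.71069.
⟨x⁴⟩ = 0.019386.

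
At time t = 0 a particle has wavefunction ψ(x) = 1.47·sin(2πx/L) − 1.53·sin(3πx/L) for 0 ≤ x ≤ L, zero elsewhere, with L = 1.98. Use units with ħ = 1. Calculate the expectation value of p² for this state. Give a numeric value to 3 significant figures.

16.6

p² ψ = −ħ² d²ψ/dx²; ⟨p²⟩ = −ħ² ∫ ψ*·ψ'' dx / ∫|ψ|² dx.
d²/dx² sin(jπx/L) = −(jπ/L)²·sin(jπx/L); on 0 ≤ x ≤ L, ∫sin²(jπx/L) dx = L/2 and ∫sin(jπx/L)·sin(lπx/L) dx = 0 for j ≠ l, so only diagonal terms survive in ∫|ψ|² and ∫ψ·ψ″; ∫ψ·ψ′ dx = [ψ²/2] between the walls = 0.
State is unnormalized: ∫|ψ|² dx = 4.4568, and ∫ψ*·(−ħ² ψ'') dx = 74.051, so ⟨p²⟩ = 74.051 / 4.4568.
⟨p²⟩ = 16.615.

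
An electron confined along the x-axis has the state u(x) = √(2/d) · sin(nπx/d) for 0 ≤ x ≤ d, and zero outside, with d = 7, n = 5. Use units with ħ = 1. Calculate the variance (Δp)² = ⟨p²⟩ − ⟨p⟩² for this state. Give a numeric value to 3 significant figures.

5.04

Compute ⟨p⟩ and ⟨p²⟩ separately; (Δp)² = ⟨p²⟩ − ⟨p⟩².
d/dx sin(nπx/d) = (nπ/d)·cos(nπx/d) and d²/dx² sin(nπx/d) = −(nπ/d)²·sin(nπx/d); on 0 ≤ x ≤ d, ∫sin²(nπx/d) dx = d/2 and ∫sin(nπx/d)·cos(nπx/d) dx = 0.
⟨p⟩ = 0.0000 and ⟨p²⟩ = 5.0355.
(Δp)² = 5.0355 − (0.0000)² = 5.0355.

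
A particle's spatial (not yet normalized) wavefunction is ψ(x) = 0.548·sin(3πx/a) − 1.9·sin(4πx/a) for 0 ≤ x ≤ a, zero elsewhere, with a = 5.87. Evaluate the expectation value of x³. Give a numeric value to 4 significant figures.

68.36

⟨x³⟩ = ∫ x³·|ψ|² dx / ∫|ψ|² dx (integrals over the domain).
On 0 ≤ x ≤ a (j ≠ l): ∫sin²(jπx/a) dx = a/2, ∫sin(jπx/a)·sin(lπx/a) dx = 0; diagonal moments ∫x·sin²(jπx/a) dx = a²/4, ∫x²·sin²(jπx/a) dx = a³·(1/6 − 1/(4j²π²)); cross terms ∫x·sin(jπx/a)·sin(lπx/a) dx = 0 for j + l even and −4jla²/(π²(j² − l²)²) for j + l odd, ∫x²·sin(jπx/a)·sin(lπx/a) dx = (−1)^(j+l)·4jla³/(π²(j² − l²)²); higher powers the same way via product-to-sum and parts.
State is unnormalized: ∫|ψ|² dx = 11.477, and ∫ψ*·x³·ψ dx = 784.51, so ⟨x³⟩ = 784.51 / 11.477.
⟨x³⟩ = 68.356.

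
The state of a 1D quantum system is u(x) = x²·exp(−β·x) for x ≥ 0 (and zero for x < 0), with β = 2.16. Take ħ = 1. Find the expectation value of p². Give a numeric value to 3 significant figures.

1.56

p² u = −ħ² d²u/dx²; ⟨p²⟩ = −ħ² ∫ u*·u'' dx / ∫|u|² dx.
Differentiate x²·exp(−β·x) with the product rule; every integrand then reduces to terms xʲ·e^(−2βx) on [0, ∞), with ∫₀^∞ xʲ·e^(−2βx) dx = j!/(2β)^(j+1).
State is unnormalized: ∫|u|² dx = 0.015951, and ∫u*·(−ħ² u'') dx = 0.024807, so ⟨p²⟩ = 0.024807 / 0.015951.
⟨p²⟩ = 1.5552.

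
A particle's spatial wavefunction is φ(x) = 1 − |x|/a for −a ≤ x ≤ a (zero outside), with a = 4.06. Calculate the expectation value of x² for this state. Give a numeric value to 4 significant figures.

1.648

⟨x²⟩ = ∫ x²·|φ|² dx / ∫|φ|² dx (integrals over the domain).
φ is even, so ∫ over [−a, a] = 2∫₀ᵃ with φ = 1 − x/a there: ∫₀ᵃ (1 − x/a)² dx = a/3, ∫₀ᵃ x²(1 − x/a)² dx = a³/30, ∫₀ᵃ x⁴(1 − x/a)² dx = a⁵/105.
State is unnormalized: ∫|φ|² dx = 2.7067, and ∫φ*·x²·φ dx = 4.4616, so ⟨x²⟩ = 4.4616 / 2.7067.
⟨x²⟩ = 1.6484.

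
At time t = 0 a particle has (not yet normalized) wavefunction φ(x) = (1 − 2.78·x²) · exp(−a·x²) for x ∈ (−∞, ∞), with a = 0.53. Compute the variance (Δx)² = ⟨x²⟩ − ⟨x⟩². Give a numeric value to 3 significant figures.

Compute ⟨x⟩ and ⟨x²⟩ separately, then (Δx)² = ⟨x²⟩ − ⟨x⟩².
Expand each integrand as polynomial × e^(−2ax²) and use ∫x^(2j)·e^(−2ax²) dx = (2j−1)!!/(4a)^j · √(π/(2a)), odd powers → 0; here √(π/(2a)) = 1.7216.
Normalization: ∫|φ|² dx = 6.0875.
⟨x⟩ = 0.0000 and ⟨x²⟩ = 2.5246.
(Δx)² = 2.5246 − (0.0000)² = 2.5246.

2.52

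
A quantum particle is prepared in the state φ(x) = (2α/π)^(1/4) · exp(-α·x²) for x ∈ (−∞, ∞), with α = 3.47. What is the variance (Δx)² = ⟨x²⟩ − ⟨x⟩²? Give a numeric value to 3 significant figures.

0.0720

Compute ⟨x⟩ and ⟨x²⟩ separately, then (Δx)² = ⟨x²⟩ − ⟨x⟩².
Gaussian moments: ∫x^(2j)·e^(−2αx²) dx = (2j−1)!!/(4α)^j · √(π/(2α)), odd powers integrate to 0; here √(π/(2α)) = 0.67281.
⟨x⟩ = 0.0000 and ⟨x²⟩ = 0.072046.
(Δx)² = 0.072046 − (0.0000)² = 0.072046.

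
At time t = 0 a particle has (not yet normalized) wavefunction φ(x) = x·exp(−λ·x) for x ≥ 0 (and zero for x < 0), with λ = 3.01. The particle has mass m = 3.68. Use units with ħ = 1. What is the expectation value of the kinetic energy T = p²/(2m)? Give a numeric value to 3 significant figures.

T = −(ħ²/2m) d²/dx², so ⟨T⟩ = −(ħ²/2m) ∫ φ*·φ'' dx / ∫|φ|² dx; with m = 3.68.
Differentiate x·exp(−λ·x) with the product rule; every integrand then reduces to terms xʲ·e^(−2λx) on [0, ∞), with ∫₀^∞ xʲ·e^(−2λx) dx = j!/(2λ)^(j+1).
State is unnormalized: ∫|φ|² dx = 0.0091673, and ∫φ*·(−ħ²/2m · φ'') dx = 0.011285, so ⟨T⟩ = 0.011285 / 0.0091673.
⟨T⟩ = 1.2310.

1.23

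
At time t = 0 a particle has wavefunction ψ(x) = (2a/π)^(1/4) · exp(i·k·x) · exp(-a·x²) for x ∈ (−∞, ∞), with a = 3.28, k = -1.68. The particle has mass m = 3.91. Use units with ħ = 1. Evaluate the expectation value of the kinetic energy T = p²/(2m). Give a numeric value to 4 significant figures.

T = −(ħ²/2m) d²/dx², so ⟨T⟩ = −(ħ²/2m) ∫ ψ*·ψ'' dx; with m = 3.91.
Gaussian moments: ∫x^(2j)·e^(−2ax²) dx = (2j−1)!!/(4a)^j · √(π/(2a)), odd powers integrate to 0; here √(π/(2a)) = 0.69203. Derivatives: ψ′ = (ik − 2ax)·ψ, ψ″ = ((ik − 2ax)² − 2a)·ψ; the odd-in-x pieces drop out.
⟨T⟩ = 0.78036.

0.7804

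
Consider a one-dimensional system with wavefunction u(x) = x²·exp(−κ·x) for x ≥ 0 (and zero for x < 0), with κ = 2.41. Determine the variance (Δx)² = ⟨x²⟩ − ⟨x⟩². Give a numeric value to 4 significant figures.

Compute ⟨x⟩ and ⟨x²⟩ separately, then (Δx)² = ⟨x²⟩ − ⟨x⟩².
Every integrand reduces to terms xʲ·e^(−2κx) on [0, ∞); use ∫₀^∞ xʲ·e^(−2κx) dx = j!/(2κ)^(j+1).
Normalization: ∫|u|² dx = 0.0092252.
⟨x⟩ = 1.0373 and ⟨x²⟩ = 1.2913.
(Δx)² = 1.2913 − (1.0373)² = 0.21522.

0.2152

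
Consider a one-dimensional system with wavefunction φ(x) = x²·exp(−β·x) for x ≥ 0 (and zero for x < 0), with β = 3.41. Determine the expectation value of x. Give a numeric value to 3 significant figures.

0.733

⟨x⟩ = ∫ x·|φ|² dx / ∫|φ|² dx (integrals over the domain).
Every integrand reduces to terms xʲ·e^(−2βx) on [0, ∞); use ∫₀^∞ xʲ·e^(−2βx) dx = j!/(2β)^(j+1).
State is unnormalized: ∫|φ|² dx = 0.0016266, and ∫φ*·x·φ dx = 0.0011925, so ⟨x⟩ = 0.0011925 / 0.0016266.
⟨x⟩ = 0.73314.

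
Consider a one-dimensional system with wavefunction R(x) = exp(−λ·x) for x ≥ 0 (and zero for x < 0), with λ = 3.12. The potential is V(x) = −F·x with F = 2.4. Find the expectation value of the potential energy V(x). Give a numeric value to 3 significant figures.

-0.385

⟨V⟩ = ∫ V(x)·|R|² dx / ∫|R|² dx.
Every integrand reduces to terms xʲ·e^(−2λx) on [0, ∞); use ∫₀^∞ xʲ·e^(−2λx) dx = j!/(2λ)^(j+1).
State is unnormalized: ∫|R|² dx = 0.16026, and ∫R*·V(x)·R dx = -0.061637, so ⟨V⟩ = -0.061637 / 0.16026.
⟨V⟩ = -0.38462.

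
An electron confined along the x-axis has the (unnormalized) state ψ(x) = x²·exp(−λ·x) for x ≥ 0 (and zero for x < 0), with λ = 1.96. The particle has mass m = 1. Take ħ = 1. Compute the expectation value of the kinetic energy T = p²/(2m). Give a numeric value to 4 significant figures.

T = −(ħ²/2m) d²/dx², so ⟨T⟩ = −(ħ²/2m) ∫ ψ*·ψ'' dx / ∫|ψ|² dx; with m = 1.
Differentiate x²·exp(−λ·x) with the product rule; every integrand then reduces to terms xʲ·e^(−2λx) on [0, ∞), with ∫₀^∞ xʲ·e^(−2λx) dx = j!/(2λ)^(j+1).
State is unnormalized: ∫|ψ|² dx = 0.025929, and ∫ψ*·(−ħ²/2m · ψ'') dx = 0.016601, so ⟨T⟩ = 0.016601 / 0.025929.
⟨T⟩ = 0.64027.

0.6403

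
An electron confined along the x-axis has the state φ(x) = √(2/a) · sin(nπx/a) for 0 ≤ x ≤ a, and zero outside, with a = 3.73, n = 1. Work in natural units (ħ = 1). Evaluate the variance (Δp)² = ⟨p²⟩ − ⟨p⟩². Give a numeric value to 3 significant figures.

0.709

Compute ⟨p⟩ and ⟨p²⟩ separately; (Δp)² = ⟨p²⟩ − ⟨p⟩².
d/dx sin(nπx/a) = (nπ/a)·cos(nπx/a) and d²/dx² sin(nπx/a) = −(nπ/a)²·sin(nπx/a); on 0 ≤ x ≤ a, ∫sin²(nπx/a) dx = a/2 and ∫sin(nπx/a)·cos(nπx/a) dx = 0.
⟨p⟩ = 0.0000 and ⟨p²⟩ = 0.70939.
(Δp)² = 0.70939 − (0.0000)² = 0.70939.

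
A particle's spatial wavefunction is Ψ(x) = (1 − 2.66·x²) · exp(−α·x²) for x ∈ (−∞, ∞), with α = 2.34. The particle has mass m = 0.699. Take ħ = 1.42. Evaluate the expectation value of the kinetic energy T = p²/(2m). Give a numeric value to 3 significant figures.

10.7

T = −(ħ²/2m) d²/dx², so ⟨T⟩ = −(ħ²/2m) ∫ Ψ*·Ψ'' dx / ∫|Ψ|² dx; with m = 0.699.
Expand each integrand as polynomial × e^(−2αx²) and use ∫x^(2j)·e^(−2αx²) dx = (2j−1)!!/(4α)^j · √(π/(2α)), odd powers → 0; here √(π/(2α)) = 0.81932. Differentiate with the product rule, d/dx e^(−αx²) = −2αx·e^(−αx²).
State is unnormalized: ∫|Ψ|² dx = 0.55215, and ∫Ψ*·(−ħ²/2m · Ψ'') dx = 5.9003, so ⟨T⟩ = 5.9003 / 0.55215.
⟨T⟩ = 10.686.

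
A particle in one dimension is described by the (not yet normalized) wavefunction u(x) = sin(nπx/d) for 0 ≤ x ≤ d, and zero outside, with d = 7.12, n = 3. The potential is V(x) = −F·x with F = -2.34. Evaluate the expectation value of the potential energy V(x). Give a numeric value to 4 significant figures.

8.330

⟨V⟩ = ∫ V(x)·|u|² dx / ∫|u|² dx.
With sin²θ = (1 − cos2θ)/2 on 0 ≤ x ≤ d: ∫sin²(nπx/d) dx = d/2, ∫x·sin²(nπx/d) dx = d²/4, ∫x²·sin²(nπx/d) dx = d³·(1/6 − 1/(4n²π²)); higher powers xᵏ the same way, integrating xᵏ·cos(2nπx/d) by parts.
State is unnormalized: ∫|u|² dx = 3.5600, and ∫u*·V(x)·u dx = 29.656, so ⟨V⟩ = 29.656 / 3.5600.
⟨V⟩ = 8.3304.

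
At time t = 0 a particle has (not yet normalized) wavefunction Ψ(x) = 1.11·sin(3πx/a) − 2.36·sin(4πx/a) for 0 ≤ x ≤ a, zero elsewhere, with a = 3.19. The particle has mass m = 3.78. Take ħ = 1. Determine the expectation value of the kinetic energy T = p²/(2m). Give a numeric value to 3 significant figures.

1.89

T = −(ħ²/2m) d²/dx², so ⟨T⟩ = −(ħ²/2m) ∫ Ψ*·Ψ'' dx / ∫|Ψ|² dx; with m = 3.78.
d²/dx² sin(jπx/a) = −(jπ/a)²·sin(jπx/a); on 0 ≤ x ≤ a, ∫sin²(jπx/a) dx = a/2 and ∫sin(jπx/a)·sin(lπx/a) dx = 0 for j ≠ l, so only diagonal terms survive in ∫|Ψ|² and ∫Ψ·Ψ″; ∫Ψ·Ψ′ dx = [Ψ²/2] between the walls = 0.
State is unnormalized: ∫|Ψ|² dx = 10.849, and ∫Ψ*·(−ħ²/2m · Ψ'') dx = 20.504, so ⟨T⟩ = 20.504 / 10.849.
⟨T⟩ = 1.8900.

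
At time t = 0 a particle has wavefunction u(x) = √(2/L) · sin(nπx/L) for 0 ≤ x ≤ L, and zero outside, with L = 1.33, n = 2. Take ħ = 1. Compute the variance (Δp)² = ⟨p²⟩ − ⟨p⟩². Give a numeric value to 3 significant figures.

22.3

Compute ⟨p⟩ and ⟨p²⟩ separately; (Δp)² = ⟨p²⟩ − ⟨p⟩².
d/dx sin(nπx/L) = (nπ/L)·cos(nπx/L) and d²/dx² sin(nπx/L) = −(nπ/L)²·sin(nπx/L); on 0 ≤ x ≤ L, ∫sin²(nπx/L) dx = L/2 and ∫sin(nπx/L)·cos(nπx/L) dx = 0.
⟨p⟩ = 0.0000 and ⟨p²⟩ = 22.318.
(Δp)² = 22.318 − (0.0000)² = 22.318.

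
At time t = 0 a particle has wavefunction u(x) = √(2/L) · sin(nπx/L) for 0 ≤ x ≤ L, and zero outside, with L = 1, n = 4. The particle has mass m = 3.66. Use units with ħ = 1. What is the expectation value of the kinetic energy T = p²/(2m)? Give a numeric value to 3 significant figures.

21.6

T = −(ħ²/2m) d²/dx², so ⟨T⟩ = −(ħ²/2m) ∫ u*·u'' dx; with m = 3.66.
d/dx sin(nπx/L) = (nπ/L)·cos(nπx/L) and d²/dx² sin(nπx/L) = −(nπ/L)²·sin(nπx/L); on 0 ≤ x ≤ L, ∫sin²(nπx/L) dx = L/2 and ∫sin(nπx/L)·cos(nπx/L) dx = 0.
⟨T⟩ = 21.573.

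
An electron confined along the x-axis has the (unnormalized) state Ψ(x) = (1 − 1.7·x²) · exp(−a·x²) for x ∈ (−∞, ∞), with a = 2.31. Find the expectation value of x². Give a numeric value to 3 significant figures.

0.0596

⟨x²⟩ = ∫ x²·|Ψ|² dx / ∫|Ψ|² dx (integrals over the domain).
Expand each integrand as polynomial × e^(−2ax²) and use ∫x^(2j)·e^(−2ax²) dx = (2j−1)!!/(4a)^j · √(π/(2a)), odd powers → 0; here √(π/(2a)) = 0.82462.
State is unnormalized: ∫|Ψ|² dx = 0.60493, and ∫Ψ*·x²·Ψ dx = 0.036041, so ⟨x²⟩ = 0.036041 / 0.60493.
⟨x²⟩ = 0.059579.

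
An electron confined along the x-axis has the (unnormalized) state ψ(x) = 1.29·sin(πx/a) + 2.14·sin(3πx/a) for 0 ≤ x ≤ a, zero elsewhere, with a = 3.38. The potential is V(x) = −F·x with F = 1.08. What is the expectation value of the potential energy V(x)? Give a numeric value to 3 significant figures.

⟨V⟩ = ∫ V(x)·|ψ|² dx / ∫|ψ|² dx.
On 0 ≤ x ≤ a (j ≠ l): ∫sin²(jπx/a) dx = a/2, ∫sin(jπx/a)·sin(lπx/a) dx = 0; diagonal moments ∫x·sin²(jπx/a) dx = a²/4, ∫x²·sin²(jπx/a) dx = a³·(1/6 − 1/(4j²π²)); cross terms ∫x·sin(jπx/a)·sin(lπx/a) dx = 0 for j + l even and −4jla²/(π²(j² − l²)²) for j + l odd, ∫x²·sin(jπx/a)·sin(lπx/a) dx = (−1)^(j+l)·4jla³/(π²(j² − l²)²); higher powers the same way via product-to-sum and parts.
State is unnormalized: ∫|ψ|² dx = 10.552, and ∫ψ*·V(x)·ψ dx = -19.259, so ⟨V⟩ = -19.259 / 10.552.
⟨V⟩ = -1.8252.

-1.83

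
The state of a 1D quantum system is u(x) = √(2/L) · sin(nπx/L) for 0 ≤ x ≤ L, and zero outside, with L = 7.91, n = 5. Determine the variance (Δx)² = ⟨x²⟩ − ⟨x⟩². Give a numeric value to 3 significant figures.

Compute ⟨x⟩ and ⟨x²⟩ separately, then (Δx)² = ⟨x²⟩ − ⟨x⟩².
With sin²θ = (1 − cos2θ)/2 on 0 ≤ x ≤ L: ∫sin²(nπx/L) dx = L/2, ∫x·sin²(nπx/L) dx = L²/4, ∫x²·sin²(nπx/L) dx = L³·(1/6 − 1/(4n²π²)); higher powers xᵏ the same way, integrating xᵏ·cos(2nπx/L) by parts.
⟨x⟩ = 3.9550 and ⟨x²⟩ = 20.729.
(Δx)² = 20.729 − (3.9550)² = 5.0872.

5.09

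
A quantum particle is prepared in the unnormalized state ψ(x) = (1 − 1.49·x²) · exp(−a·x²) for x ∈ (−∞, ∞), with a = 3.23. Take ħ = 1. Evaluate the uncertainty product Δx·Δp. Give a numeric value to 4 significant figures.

0.5064

Δx = √(⟨x²⟩−⟨x⟩²), Δp = √(⟨p²⟩−⟨p⟩²).
Expand each integrand as polynomial × e^(−2ax²) and use ∫x^(2j)·e^(−2ax²) dx = (2j−1)!!/(4a)^j · √(π/(2a)), odd powers → 0; here √(π/(2a)) = 0.69736. Differentiate with the product rule, d/dx e^(−ax²) = −2ax·e^(−ax²).
Normalization: ∫|ψ|² dx = 0.56434.
⟨x⟩ = 0.0000, ⟨x²⟩ = 0.048544 ⇒ Δx = 0.22033.
⟨p⟩ = 0.0000, ⟨p²⟩ = 5.2836 ⇒ Δp = 2.2986.
Δx·Δp = 0.50644.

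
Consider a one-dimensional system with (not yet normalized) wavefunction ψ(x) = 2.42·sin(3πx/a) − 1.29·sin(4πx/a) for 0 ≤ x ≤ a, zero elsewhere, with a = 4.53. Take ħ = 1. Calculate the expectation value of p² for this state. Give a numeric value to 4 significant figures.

5.074

p² ψ = −ħ² d²ψ/dx²; ⟨p²⟩ = −ħ² ∫ ψ*·ψ'' dx / ∫|ψ|² dx.
d²/dx² sin(jπx/a) = −(jπ/a)²·sin(jπx/a); on 0 ≤ x ≤ a, ∫sin²(jπx/a) dx = a/2 and ∫sin(jπx/a)·sin(lπx/a) dx = 0 for j ≠ l, so only diagonal terms survive in ∫|ψ|² and ∫ψ·ψ″; ∫ψ·ψ′ dx = [ψ²/2] between the walls = 0.
State is unnormalized: ∫|ψ|² dx = 17.034, and ∫ψ*·(−ħ² ψ'') dx = 86.422, so ⟨p²⟩ = 86.422 / 17.034.
⟨p²⟩ = 5.0735.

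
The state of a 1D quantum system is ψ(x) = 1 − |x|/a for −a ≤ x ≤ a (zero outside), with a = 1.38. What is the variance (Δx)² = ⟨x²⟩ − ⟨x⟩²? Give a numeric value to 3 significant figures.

Compute ⟨x⟩ and ⟨x²⟩ separately, then (Δx)² = ⟨x²⟩ − ⟨x⟩².
ψ is even, so ∫ over [−a, a] = 2∫₀ᵃ with ψ = 1 − x/a there: ∫₀ᵃ (1 − x/a)² dx = a/3, ∫₀ᵃ x²(1 − x/a)² dx = a³/30, ∫₀ᵃ x⁴(1 − x/a)² dx = a⁵/105.
Normalization: ∫|ψ|² dx = 0.92000.
⟨x⟩ = 0.0000 and ⟨x²⟩ = 0.19044.
(Δx)² = 0.19044 − (0.0000)² = 0.19044.

0.190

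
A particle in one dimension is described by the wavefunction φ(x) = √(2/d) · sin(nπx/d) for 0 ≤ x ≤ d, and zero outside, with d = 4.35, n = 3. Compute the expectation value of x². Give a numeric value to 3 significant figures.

6.20

⟨x²⟩ = ∫ x²·|φ|² dx (integrals over the domain).
With sin²θ = (1 − cos2θ)/2 on 0 ≤ x ≤ d: ∫sin²(nπx/d) dx = d/2, ∫x·sin²(nπx/d) dx = d²/4, ∫x²·sin²(nπx/d) dx = d³·(1/6 − 1/(4n²π²)); higher powers xᵏ the same way, integrating xᵏ·cos(2nπx/d) by parts.
⟨x²⟩ = 6.2010.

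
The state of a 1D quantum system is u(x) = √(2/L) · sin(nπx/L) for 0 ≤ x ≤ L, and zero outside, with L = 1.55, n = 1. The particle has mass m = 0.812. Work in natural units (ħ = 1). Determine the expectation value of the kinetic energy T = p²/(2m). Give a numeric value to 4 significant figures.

2.530

T = −(ħ²/2m) d²/dx², so ⟨T⟩ = −(ħ²/2m) ∫ u*·u'' dx; with m = 0.812.
d/dx sin(nπx/L) = (nπ/L)·cos(nπx/L) and d²/dx² sin(nπx/L) = −(nπ/L)²·sin(nπx/L); on 0 ≤ x ≤ L, ∫sin²(nπx/L) dx = L/2 and ∫sin(nπx/L)·cos(nπx/L) dx = 0.
⟨T⟩ = 2.5296.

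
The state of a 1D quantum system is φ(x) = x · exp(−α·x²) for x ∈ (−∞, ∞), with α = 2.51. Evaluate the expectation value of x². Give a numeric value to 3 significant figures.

0.299

⟨x²⟩ = ∫ x²·|φ|² dx / ∫|φ|² dx (integrals over the domain).
Expand each integrand as polynomial × e^(−2αx²) and use ∫x^(2j)·e^(−2αx²) dx = (2j−1)!!/(4α)^j · √(π/(2α)), odd powers → 0; here √(π/(2α)) = 0.79108.
State is unnormalized: ∫|φ|² dx = 0.078793, and ∫φ*·x²·φ dx = 0.023544, so ⟨x²⟩ = 0.023544 / 0.078793.
⟨x²⟩ = 0.29880.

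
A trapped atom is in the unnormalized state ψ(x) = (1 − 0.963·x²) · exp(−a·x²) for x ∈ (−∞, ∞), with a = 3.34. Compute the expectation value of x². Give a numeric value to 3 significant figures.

⟨x²⟩ = ∫ x²·|ψ|² dx / ∫|ψ|² dx (integrals over the domain).
Expand each integrand as polynomial × e^(−2ax²) and use ∫x^(2j)·e^(−2ax²) dx = (2j−1)!!/(4a)^j · √(π/(2a)), odd powers → 0; here √(π/(2a)) = 0.68578.
State is unnormalized: ∫|ψ|² dx = 0.59761, and ∫ψ*·x²·ψ dx = 0.033132, so ⟨x²⟩ = 0.033132 / 0.59761.
⟨x²⟩ = 0.055440.

0.0554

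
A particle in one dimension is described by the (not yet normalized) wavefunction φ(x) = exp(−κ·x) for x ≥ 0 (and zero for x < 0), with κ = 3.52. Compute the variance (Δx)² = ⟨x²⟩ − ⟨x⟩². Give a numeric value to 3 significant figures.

Compute ⟨x⟩ and ⟨x²⟩ separately, then (Δx)² = ⟨x²⟩ − ⟨x⟩².
Every integrand reduces to terms xʲ·e^(−2κx) on [0, ∞); use ∫₀^∞ xʲ·e^(−2κx) dx = j!/(2κ)^(j+1).
Normalization: ∫|φ|² dx = 0.14205.
⟨x⟩ = 0.14205 and ⟨x²⟩ = 0.040354.
(Δx)² = 0.040354 − (0.14205)² = 0.020177.

0.0202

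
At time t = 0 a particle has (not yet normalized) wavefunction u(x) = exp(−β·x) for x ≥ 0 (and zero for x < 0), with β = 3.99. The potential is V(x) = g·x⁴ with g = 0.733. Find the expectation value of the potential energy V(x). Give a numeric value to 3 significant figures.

0.00434

⟨V⟩ = ∫ V(x)·|u|² dx / ∫|u|² dx.
Every integrand reduces to terms xʲ·e^(−2βx) on [0, ∞); use ∫₀^∞ xʲ·e^(−2βx) dx = j!/(2β)^(j+1).
State is unnormalized: ∫|u|² dx = 0.12531, and ∫u*·V(x)·u dx = 0.00054363, so ⟨V⟩ = 0.00054363 / 0.12531.
⟨V⟩ = 0.0043381.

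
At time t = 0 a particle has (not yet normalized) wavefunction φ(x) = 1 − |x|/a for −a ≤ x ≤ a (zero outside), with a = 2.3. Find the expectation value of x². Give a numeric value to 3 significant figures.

⟨x²⟩ = ∫ x²·|φ|² dx / ∫|φ|² dx (integrals over the domain).
φ is even, so ∫ over [−a, a] = 2∫₀ᵃ with φ = 1 − x/a there: ∫₀ᵃ (1 − x/a)² dx = a/3, ∫₀ᵃ x²(1 − x/a)² dx = a³/30, ∫₀ᵃ x⁴(1 − x/a)² dx = a⁵/105.
State is unnormalized: ∫|φ|² dx = 1.5333, and ∫φ*·x²·φ dx = 0.81113, so ⟨x²⟩ = 0.81113 / 1.5333.
⟨x²⟩ = 0.52900.

0.529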